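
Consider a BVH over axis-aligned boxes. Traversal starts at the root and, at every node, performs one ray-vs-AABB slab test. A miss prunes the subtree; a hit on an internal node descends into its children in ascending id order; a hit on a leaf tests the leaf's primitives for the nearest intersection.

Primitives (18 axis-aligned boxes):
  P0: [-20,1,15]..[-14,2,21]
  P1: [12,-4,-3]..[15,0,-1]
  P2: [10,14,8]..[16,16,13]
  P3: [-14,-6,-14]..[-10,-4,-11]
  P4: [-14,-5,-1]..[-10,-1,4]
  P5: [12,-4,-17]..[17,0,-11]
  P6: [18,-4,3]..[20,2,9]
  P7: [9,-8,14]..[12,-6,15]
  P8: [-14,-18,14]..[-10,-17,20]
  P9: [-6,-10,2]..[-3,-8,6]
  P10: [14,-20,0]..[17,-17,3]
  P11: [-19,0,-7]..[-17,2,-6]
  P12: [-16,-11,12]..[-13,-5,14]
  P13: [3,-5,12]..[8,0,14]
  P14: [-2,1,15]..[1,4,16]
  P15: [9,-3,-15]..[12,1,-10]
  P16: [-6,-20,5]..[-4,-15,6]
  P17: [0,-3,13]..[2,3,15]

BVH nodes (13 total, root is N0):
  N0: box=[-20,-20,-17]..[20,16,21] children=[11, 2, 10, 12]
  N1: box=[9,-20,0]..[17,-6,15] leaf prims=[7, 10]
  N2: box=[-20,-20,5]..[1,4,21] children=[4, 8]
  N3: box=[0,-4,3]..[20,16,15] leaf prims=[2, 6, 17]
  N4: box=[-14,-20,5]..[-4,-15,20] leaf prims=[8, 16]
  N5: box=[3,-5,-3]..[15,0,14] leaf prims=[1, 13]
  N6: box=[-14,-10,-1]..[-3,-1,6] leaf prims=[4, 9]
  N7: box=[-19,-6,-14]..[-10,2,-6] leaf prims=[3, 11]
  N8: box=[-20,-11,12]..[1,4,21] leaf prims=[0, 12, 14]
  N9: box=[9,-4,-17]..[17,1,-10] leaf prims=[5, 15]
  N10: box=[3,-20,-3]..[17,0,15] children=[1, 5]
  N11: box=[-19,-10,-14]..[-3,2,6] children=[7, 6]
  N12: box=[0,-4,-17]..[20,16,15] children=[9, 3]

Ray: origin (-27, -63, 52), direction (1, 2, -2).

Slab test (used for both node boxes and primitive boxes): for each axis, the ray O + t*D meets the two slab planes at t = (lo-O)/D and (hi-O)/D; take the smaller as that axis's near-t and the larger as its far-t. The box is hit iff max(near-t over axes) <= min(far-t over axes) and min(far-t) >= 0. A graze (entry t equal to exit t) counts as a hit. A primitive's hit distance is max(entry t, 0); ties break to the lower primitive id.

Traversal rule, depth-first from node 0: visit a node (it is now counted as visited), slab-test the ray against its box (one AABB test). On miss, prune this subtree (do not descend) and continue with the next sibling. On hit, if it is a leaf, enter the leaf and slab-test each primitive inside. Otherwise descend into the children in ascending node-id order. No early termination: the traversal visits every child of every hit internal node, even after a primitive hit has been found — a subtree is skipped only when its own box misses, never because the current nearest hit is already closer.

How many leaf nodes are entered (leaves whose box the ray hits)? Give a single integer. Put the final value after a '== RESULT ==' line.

Walk:
N0 x:[7,47] y:[43/2,79/2] z:[31/2,69/2] -> hit [43/2,69/2], descend [2, 10, 11, 12]
  N2 x:[7,28] y:[43/2,67/2] z:[31/2,47/2] -> hit [43/2,47/2], descend [4, 8]
    N4 x:[13,23] y:[43/2,24] z:[16,47/2] -> hit [43/2,23] leaf, test {P8(miss), P16@t=23}
    N8 x:[7,28] y:[26,67/2] z:[31/2,20] -> miss, prune
  N10 x:[30,44] y:[43/2,63/2] z:[37/2,55/2] -> miss, prune
  N11 x:[8,24] y:[53/2,65/2] z:[23,33] -> miss, prune
  N12 x:[27,47] y:[59/2,79/2] z:[37/2,69/2] -> hit [59/2,69/2], descend [3, 9]
    N3 x:[27,47] y:[59/2,79/2] z:[37/2,49/2] -> miss, prune
    N9 x:[36,44] y:[59/2,32] z:[31,69/2] -> miss, prune

Summary -> nodes [0, 2, 4, 8, 10, 11, 12, 3, 9]; box-tests=9; leaf-entries=1; first=P16

== RESULT ==
1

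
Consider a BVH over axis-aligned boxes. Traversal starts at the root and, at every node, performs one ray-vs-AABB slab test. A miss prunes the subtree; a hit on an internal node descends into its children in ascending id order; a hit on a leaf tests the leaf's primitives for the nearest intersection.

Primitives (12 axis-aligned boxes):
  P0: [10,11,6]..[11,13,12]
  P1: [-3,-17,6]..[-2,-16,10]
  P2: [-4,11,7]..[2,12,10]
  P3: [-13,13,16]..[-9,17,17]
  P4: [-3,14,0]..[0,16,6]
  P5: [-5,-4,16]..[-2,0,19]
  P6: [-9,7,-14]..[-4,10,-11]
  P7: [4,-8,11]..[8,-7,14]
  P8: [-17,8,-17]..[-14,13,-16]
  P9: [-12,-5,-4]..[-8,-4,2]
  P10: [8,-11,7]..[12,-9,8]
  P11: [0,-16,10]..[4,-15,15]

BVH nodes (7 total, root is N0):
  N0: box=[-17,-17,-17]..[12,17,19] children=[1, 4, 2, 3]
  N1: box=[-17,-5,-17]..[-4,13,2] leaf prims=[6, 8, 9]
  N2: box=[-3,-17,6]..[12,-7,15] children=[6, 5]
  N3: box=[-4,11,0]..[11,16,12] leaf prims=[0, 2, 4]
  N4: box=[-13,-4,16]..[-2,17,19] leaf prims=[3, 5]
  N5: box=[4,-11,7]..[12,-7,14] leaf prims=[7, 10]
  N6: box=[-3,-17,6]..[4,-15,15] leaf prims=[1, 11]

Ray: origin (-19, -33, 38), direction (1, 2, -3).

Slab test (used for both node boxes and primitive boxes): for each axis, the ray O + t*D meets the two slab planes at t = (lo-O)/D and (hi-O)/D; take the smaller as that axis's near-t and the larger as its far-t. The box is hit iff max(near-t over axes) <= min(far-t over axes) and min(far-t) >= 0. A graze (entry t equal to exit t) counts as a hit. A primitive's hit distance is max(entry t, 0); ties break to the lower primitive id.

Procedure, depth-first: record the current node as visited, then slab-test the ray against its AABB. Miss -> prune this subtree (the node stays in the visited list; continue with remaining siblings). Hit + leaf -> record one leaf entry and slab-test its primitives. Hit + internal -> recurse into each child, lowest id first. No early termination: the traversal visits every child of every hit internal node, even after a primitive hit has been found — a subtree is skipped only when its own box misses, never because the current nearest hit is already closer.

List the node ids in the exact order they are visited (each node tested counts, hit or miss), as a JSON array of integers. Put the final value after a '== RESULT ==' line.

Walk:
N0 x:[2,31] y:[8,25] z:[19/3,55/3] -> hit [8,55/3], descend [1, 2, 3, 4]
  N1 x:[2,15] y:[14,23] z:[12,55/3] -> hit [14,15] leaf, test {P6(miss), P8(miss), P9(miss)}
  N2 x:[16,31] y:[8,13] z:[23/3,32/3] -> miss, prune
  N3 x:[15,30] y:[22,49/2] z:[26/3,38/3] -> miss, prune
  N4 x:[6,17] y:[29/2,25] z:[19/3,22/3] -> miss, prune

Summary -> nodes [0, 1, 2, 3, 4]; box-tests=5; leaf-entries=1; first=miss

== RESULT ==
[0, 1, 2, 3, 4]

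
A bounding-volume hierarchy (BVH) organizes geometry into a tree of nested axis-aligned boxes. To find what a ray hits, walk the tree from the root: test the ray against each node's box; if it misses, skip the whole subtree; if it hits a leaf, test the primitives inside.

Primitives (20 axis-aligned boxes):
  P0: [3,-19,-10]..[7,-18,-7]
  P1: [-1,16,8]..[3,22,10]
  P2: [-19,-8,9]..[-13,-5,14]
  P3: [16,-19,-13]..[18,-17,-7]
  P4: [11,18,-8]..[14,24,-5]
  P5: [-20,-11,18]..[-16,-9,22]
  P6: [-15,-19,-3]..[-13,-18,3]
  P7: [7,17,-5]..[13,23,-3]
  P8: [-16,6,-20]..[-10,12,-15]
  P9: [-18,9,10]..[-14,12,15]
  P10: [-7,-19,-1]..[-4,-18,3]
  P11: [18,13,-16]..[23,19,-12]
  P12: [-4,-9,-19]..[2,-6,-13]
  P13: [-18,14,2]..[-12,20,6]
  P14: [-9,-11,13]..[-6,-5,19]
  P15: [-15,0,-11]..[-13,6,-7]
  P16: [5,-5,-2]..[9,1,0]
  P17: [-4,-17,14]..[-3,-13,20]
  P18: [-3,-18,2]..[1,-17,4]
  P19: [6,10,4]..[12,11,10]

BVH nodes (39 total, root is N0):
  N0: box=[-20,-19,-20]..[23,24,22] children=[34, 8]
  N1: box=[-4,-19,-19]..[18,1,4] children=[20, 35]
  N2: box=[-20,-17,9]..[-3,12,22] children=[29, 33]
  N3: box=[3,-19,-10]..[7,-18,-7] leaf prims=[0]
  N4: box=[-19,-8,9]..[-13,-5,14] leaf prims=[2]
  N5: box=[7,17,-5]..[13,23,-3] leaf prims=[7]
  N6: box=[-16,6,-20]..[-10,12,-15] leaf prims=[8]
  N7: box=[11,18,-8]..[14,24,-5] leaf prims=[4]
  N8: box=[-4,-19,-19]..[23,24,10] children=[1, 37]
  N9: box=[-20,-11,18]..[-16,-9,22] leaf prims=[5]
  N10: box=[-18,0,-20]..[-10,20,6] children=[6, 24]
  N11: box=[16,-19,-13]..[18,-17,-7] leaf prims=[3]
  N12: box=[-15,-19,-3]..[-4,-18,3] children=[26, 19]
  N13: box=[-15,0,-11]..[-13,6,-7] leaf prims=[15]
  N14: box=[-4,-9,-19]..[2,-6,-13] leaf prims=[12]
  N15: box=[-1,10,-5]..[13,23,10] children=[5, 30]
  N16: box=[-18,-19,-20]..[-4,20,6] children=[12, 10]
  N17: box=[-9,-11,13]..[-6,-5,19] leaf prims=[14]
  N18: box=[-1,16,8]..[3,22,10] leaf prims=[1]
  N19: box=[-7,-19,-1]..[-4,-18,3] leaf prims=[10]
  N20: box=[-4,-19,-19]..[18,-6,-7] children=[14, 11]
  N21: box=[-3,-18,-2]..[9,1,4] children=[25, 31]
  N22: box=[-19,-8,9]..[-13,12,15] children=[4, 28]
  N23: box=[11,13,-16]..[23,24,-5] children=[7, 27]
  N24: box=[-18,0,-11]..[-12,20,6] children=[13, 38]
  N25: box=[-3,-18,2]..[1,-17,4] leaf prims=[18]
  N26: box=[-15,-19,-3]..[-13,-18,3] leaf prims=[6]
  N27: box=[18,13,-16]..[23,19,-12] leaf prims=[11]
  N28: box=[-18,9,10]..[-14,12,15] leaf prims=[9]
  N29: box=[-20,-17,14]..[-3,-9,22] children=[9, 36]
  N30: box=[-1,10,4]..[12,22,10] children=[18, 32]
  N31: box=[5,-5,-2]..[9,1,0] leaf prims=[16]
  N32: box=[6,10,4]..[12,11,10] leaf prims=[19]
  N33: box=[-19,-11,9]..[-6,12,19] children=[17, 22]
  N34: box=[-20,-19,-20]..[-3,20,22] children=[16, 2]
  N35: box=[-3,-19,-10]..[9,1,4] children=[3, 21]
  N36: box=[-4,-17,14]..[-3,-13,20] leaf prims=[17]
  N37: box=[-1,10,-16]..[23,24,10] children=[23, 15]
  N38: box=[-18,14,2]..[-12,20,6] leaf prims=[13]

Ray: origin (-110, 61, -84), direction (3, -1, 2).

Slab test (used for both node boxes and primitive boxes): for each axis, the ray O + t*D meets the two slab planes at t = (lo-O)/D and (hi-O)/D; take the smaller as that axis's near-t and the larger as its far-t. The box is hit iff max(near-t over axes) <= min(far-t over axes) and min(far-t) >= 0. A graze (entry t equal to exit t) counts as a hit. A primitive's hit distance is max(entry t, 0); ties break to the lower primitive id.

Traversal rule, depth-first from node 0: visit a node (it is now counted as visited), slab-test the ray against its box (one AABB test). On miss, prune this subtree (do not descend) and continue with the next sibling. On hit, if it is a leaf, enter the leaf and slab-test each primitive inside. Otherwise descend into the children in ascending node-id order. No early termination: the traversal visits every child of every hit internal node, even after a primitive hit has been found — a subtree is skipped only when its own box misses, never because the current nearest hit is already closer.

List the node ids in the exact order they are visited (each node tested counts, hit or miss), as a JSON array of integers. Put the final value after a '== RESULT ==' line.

Traverse from the root:
N0 x:[30,133/3] y:[37,80] z:[32,53] -> hit [37,133/3], descend [8, 34]
  N8 x:[106/3,133/3] y:[37,80] z:[65/2,47] -> hit [37,133/3], descend [1, 37]
    N1 x:[106/3,128/3] y:[60,80] z:[65/2,44] -> miss, prune
    N37 x:[109/3,133/3] y:[37,51] z:[34,47] -> hit [37,133/3], descend [15, 23]
      N15 x:[109/3,41] y:[38,51] z:[79/2,47] -> hit [79/2,41], descend [5, 30]
        N5 x:[39,41] y:[38,44] z:[79/2,81/2] -> hit [79/2,81/2] leaf, test {P7@t=79/2}
        N30 x:[109/3,122/3] y:[39,51] z:[44,47] -> miss, prune
      N23 x:[121/3,133/3] y:[37,48] z:[34,79/2] -> miss, prune
  N34 x:[30,107/3] y:[41,80] z:[32,53] -> miss, prune

Visited [0, 8, 1, 37, 15, 5, 30, 23, 34]. Tests: 9 box, 1 leaf. Nearest: P7.

== RESULT ==
[0, 8, 1, 37, 15, 5, 30, 23, 34]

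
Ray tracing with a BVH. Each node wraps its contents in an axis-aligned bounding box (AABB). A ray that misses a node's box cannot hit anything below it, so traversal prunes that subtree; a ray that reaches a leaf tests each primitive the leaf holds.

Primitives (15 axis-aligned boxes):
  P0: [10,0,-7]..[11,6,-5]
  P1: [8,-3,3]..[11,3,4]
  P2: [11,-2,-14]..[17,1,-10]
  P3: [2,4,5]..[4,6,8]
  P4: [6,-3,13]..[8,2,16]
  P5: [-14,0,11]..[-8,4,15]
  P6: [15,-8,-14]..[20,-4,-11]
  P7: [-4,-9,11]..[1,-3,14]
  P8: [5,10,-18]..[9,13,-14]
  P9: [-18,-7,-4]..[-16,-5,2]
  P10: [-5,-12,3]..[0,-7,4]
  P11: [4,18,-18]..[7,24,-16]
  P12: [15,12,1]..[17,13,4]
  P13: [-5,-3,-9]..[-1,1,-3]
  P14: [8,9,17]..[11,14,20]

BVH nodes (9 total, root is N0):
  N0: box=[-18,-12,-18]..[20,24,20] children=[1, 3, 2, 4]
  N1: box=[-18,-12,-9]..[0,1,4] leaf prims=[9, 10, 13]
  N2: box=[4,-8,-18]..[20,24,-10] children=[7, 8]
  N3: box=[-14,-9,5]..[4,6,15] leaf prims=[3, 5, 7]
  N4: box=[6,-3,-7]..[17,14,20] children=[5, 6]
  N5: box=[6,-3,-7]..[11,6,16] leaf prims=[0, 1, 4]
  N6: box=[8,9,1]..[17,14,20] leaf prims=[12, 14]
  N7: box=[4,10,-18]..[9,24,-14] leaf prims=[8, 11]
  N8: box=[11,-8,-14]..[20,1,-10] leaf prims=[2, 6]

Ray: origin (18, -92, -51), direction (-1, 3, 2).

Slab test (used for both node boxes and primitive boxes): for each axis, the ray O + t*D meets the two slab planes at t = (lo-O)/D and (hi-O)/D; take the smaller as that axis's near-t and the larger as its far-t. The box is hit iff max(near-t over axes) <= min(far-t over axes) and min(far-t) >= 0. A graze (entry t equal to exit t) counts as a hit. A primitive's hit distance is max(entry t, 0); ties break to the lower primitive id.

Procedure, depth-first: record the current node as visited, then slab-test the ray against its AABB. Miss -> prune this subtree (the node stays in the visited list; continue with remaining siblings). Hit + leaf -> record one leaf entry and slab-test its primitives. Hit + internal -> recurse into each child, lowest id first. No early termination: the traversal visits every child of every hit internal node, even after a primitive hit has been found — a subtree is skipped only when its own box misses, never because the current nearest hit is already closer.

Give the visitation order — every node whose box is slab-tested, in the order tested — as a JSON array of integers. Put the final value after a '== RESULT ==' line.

Trace the traversal:
N0 x:[-2,36] y:[80/3,116/3] z:[33/2,71/2] -> hit [80/3,71/2], descend [1, 2, 3, 4]
  N1 x:[18,36] y:[80/3,31] z:[21,55/2] -> hit [80/3,55/2] leaf, test {P9(miss), P10(miss), P13(miss)}
  N2 x:[-2,14] y:[28,116/3] z:[33/2,41/2] -> miss, prune
  N3 x:[14,32] y:[83/3,98/3] z:[28,33] -> hit [28,32] leaf, test {P3(miss), P5@t=31, P7(miss)}
  N4 x:[1,12] y:[89/3,106/3] z:[22,71/2] -> miss, prune

Summary -> nodes [0, 1, 2, 3, 4]; box-tests=5; leaf-entries=2; first=P5

== RESULT ==
[0, 1, 2, 3, 4]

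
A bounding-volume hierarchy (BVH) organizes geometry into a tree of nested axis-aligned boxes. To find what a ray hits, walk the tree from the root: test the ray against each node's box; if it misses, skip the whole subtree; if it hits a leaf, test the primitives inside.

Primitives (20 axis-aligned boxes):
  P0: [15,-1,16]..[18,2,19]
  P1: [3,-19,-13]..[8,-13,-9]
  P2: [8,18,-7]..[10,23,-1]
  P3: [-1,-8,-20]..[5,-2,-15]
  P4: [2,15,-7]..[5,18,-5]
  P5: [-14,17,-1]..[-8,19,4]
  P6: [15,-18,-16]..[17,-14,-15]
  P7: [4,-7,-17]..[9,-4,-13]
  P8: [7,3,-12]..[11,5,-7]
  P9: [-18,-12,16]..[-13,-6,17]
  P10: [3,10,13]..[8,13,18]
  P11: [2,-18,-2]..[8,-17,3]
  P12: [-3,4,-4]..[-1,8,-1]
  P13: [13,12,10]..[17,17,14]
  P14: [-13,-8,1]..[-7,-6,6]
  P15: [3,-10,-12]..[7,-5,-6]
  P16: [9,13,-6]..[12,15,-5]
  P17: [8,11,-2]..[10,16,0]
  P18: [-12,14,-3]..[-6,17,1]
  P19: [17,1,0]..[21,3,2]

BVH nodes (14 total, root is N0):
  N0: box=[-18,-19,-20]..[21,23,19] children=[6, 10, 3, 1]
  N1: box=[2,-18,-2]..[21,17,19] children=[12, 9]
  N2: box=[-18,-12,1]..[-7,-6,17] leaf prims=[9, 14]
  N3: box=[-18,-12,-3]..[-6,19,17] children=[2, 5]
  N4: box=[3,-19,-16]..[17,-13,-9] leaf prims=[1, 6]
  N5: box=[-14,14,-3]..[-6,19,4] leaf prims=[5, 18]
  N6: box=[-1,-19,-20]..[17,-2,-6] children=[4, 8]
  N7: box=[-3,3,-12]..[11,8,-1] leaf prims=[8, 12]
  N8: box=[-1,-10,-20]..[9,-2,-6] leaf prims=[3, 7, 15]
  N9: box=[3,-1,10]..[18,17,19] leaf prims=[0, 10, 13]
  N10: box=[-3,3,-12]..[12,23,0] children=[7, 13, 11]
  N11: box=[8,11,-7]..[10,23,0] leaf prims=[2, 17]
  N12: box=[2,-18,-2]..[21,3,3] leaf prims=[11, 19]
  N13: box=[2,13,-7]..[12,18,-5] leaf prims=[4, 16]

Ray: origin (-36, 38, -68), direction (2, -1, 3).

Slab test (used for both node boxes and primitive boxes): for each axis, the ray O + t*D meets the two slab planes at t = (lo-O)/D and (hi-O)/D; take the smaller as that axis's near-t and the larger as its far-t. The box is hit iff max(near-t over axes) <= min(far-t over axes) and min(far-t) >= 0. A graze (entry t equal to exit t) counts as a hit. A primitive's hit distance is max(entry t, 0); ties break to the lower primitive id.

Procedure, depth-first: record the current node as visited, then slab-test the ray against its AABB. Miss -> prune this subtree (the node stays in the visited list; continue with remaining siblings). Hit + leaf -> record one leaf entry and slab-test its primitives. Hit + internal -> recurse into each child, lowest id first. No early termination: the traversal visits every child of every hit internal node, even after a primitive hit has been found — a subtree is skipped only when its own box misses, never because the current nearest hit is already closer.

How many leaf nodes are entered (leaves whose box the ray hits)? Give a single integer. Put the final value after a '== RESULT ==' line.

Traverse from the root:
N0 x:[9,57/2] y:[15,57] z:[16,29] -> hit [16,57/2], descend [1, 3, 6, 10]
  N1 x:[19,57/2] y:[21,56] z:[22,29] -> hit [22,57/2], descend [9, 12]
    N9 x:[39/2,27] y:[21,39] z:[26,29] -> hit [26,27] leaf, test {P0(miss), P10(miss), P13@t=26}
    N12 x:[19,57/2] y:[35,56] z:[22,71/3] -> miss, prune
  N3 x:[9,15] y:[19,50] z:[65/3,85/3] -> miss, prune
  N6 x:[35/2,53/2] y:[40,57] z:[16,62/3] -> miss, prune
  N10 x:[33/2,24] y:[15,35] z:[56/3,68/3] -> hit [56/3,68/3], descend [7, 11, 13]
    N7 x:[33/2,47/2] y:[30,35] z:[56/3,67/3] -> miss, prune
    N11 x:[22,23] y:[15,27] z:[61/3,68/3] -> hit [22,68/3] leaf, test {P2(miss), P17@t=22}
    N13 x:[19,24] y:[20,25] z:[61/3,21] -> hit [61/3,21] leaf, test {P4@t=61/3, P16(miss)}

order=[0, 1, 9, 12, 3, 6, 10, 7, 11, 13]  |boxes|=10  |leaves|=3  hit=P4

== RESULT ==
3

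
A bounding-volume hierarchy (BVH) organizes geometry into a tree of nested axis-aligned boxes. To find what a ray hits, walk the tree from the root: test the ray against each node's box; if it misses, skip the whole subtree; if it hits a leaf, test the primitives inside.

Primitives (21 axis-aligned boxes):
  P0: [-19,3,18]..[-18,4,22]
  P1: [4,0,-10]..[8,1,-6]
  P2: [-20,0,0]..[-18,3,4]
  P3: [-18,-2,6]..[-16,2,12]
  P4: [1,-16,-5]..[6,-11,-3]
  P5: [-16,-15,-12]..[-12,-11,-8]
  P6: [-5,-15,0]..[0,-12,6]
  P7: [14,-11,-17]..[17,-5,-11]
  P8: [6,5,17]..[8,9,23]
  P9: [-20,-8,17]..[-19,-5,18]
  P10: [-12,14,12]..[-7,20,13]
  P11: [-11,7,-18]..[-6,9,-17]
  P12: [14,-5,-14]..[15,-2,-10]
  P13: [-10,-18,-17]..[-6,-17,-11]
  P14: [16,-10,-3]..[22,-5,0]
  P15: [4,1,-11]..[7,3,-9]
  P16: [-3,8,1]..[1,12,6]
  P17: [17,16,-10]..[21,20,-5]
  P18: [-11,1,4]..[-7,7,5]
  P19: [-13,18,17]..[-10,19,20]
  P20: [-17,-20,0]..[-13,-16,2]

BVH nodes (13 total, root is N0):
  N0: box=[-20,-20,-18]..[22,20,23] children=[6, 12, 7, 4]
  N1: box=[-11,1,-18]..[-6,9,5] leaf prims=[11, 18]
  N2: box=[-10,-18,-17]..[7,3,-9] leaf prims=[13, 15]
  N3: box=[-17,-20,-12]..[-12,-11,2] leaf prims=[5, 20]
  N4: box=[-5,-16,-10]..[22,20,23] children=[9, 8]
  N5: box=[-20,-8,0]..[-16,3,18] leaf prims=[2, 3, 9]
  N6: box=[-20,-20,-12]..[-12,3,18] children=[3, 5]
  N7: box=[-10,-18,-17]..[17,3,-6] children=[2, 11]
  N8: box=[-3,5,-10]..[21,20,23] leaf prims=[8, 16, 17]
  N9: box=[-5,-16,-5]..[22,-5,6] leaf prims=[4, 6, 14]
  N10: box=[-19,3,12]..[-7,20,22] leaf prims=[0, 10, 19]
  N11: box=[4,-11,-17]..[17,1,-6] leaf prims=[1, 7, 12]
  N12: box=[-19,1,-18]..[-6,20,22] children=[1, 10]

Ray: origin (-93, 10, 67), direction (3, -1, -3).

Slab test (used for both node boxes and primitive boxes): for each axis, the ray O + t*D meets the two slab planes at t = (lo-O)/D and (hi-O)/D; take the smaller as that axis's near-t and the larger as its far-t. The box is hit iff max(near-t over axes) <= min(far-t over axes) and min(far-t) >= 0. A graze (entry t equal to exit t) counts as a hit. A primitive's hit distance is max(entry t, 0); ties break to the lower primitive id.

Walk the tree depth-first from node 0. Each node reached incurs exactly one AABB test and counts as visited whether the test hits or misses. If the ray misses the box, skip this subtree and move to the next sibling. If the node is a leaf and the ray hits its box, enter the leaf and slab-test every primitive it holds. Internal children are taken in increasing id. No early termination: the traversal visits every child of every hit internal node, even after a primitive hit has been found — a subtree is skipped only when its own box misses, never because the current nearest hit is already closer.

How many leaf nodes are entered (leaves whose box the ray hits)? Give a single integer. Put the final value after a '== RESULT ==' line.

Trace the traversal:
N0 x:[73/3,115/3] y:[-10,30] z:[44/3,85/3] -> hit [73/3,85/3], descend [4, 6, 7, 12]
  N4 x:[88/3,115/3] y:[-10,26] z:[44/3,77/3] -> miss, prune
  N6 x:[73/3,27] y:[7,30] z:[49/3,79/3] -> hit [73/3,79/3], descend [3, 5]
    N3 x:[76/3,27] y:[21,30] z:[65/3,79/3] -> hit [76/3,79/3] leaf, test {P5(miss), P20(miss)}
    N5 x:[73/3,77/3] y:[7,18] z:[49/3,67/3] -> miss, prune
  N7 x:[83/3,110/3] y:[7,28] z:[73/3,28] -> hit [83/3,28], descend [2, 11]
    N2 x:[83/3,100/3] y:[7,28] z:[76/3,28] -> hit [83/3,28] leaf, test {P13@t=83/3, P15(miss)}
    N11 x:[97/3,110/3] y:[9,21] z:[73/3,28] -> miss, prune
  N12 x:[74/3,29] y:[-10,9] z:[15,85/3] -> miss, prune

9 AABB tests over nodes [0, 4, 6, 3, 5, 7, 2, 11, 12]; 2 leaves entered; closest P13.

== RESULT ==
2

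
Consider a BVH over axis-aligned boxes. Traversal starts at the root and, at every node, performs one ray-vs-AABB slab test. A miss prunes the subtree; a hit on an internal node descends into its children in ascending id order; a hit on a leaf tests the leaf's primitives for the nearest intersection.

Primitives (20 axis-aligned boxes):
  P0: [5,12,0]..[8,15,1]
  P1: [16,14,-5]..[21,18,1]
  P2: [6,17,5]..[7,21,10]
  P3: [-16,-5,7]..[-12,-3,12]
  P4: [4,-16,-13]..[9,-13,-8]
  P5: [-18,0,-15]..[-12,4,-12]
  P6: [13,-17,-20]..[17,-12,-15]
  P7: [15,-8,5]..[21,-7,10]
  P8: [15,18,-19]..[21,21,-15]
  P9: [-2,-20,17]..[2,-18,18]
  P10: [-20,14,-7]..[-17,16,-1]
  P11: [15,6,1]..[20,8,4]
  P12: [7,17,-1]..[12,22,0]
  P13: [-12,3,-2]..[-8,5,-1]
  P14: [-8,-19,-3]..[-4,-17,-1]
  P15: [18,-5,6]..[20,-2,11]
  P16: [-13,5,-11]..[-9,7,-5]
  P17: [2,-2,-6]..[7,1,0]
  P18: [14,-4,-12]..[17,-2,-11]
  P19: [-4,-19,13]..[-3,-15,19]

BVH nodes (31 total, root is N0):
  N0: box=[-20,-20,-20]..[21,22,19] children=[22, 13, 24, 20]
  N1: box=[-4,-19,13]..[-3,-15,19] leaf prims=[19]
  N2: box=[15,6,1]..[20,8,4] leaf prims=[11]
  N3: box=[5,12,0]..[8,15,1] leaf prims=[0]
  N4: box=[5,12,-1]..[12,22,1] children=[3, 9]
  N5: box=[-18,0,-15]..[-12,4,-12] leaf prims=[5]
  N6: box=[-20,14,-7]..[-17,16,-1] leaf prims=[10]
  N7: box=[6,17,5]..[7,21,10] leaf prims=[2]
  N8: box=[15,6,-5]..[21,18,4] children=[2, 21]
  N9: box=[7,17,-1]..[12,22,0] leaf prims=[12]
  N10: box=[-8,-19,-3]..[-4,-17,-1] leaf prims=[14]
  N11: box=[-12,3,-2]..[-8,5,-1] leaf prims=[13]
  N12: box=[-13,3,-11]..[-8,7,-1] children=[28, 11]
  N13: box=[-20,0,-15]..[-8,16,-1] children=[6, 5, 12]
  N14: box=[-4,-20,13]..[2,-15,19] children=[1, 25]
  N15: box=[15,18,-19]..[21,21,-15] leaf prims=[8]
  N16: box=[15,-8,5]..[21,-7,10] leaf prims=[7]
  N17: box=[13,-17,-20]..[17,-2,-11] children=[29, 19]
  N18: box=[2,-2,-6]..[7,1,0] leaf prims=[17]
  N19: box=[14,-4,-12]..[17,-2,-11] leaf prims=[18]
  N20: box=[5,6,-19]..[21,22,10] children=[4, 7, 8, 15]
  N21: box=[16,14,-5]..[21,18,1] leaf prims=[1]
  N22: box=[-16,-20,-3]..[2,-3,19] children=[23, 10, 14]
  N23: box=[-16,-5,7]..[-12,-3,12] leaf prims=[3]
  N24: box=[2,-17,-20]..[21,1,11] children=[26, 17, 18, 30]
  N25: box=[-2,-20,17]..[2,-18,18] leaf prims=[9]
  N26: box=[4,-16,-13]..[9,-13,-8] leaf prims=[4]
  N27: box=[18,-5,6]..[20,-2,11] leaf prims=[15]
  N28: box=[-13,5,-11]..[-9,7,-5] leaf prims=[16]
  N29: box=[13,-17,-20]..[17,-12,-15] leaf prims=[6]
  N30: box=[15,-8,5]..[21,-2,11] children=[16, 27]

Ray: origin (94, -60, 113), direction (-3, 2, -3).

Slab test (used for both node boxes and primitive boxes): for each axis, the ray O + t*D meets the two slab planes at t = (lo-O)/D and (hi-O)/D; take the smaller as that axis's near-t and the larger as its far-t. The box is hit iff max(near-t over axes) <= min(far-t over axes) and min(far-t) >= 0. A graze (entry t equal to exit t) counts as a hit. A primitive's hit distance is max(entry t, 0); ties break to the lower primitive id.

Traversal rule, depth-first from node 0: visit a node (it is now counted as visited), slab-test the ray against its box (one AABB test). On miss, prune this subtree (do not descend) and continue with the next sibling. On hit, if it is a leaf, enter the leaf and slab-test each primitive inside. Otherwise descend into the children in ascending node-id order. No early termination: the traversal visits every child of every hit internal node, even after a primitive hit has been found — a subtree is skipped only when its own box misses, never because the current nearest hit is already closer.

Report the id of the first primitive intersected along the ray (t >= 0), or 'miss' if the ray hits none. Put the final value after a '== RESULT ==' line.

Trace the traversal:
N0 x:[73/3,38] y:[20,41] z:[94/3,133/3] -> hit [94/3,38], descend [13, 20, 22, 24]
  N13 x:[34,38] y:[30,38] z:[38,128/3] -> hit [38,38], descend [5, 6, 12]
    N5 x:[106/3,112/3] y:[30,32] z:[125/3,128/3] -> miss, prune
    N6 x:[37,38] y:[37,38] z:[38,40] -> hit [38,38] leaf, test {P10@t=38}
    N12 x:[34,107/3] y:[63/2,67/2] z:[38,124/3] -> miss, prune
  N20 x:[73/3,89/3] y:[33,41] z:[103/3,44] -> miss, prune
  N22 x:[92/3,110/3] y:[20,57/2] z:[94/3,116/3] -> miss, prune
  N24 x:[73/3,92/3] y:[43/2,61/2] z:[34,133/3] -> miss, prune

order=[0, 13, 5, 6, 12, 20, 22, 24]  |boxes|=8  |leaves|=1  hit=P10

== RESULT ==
10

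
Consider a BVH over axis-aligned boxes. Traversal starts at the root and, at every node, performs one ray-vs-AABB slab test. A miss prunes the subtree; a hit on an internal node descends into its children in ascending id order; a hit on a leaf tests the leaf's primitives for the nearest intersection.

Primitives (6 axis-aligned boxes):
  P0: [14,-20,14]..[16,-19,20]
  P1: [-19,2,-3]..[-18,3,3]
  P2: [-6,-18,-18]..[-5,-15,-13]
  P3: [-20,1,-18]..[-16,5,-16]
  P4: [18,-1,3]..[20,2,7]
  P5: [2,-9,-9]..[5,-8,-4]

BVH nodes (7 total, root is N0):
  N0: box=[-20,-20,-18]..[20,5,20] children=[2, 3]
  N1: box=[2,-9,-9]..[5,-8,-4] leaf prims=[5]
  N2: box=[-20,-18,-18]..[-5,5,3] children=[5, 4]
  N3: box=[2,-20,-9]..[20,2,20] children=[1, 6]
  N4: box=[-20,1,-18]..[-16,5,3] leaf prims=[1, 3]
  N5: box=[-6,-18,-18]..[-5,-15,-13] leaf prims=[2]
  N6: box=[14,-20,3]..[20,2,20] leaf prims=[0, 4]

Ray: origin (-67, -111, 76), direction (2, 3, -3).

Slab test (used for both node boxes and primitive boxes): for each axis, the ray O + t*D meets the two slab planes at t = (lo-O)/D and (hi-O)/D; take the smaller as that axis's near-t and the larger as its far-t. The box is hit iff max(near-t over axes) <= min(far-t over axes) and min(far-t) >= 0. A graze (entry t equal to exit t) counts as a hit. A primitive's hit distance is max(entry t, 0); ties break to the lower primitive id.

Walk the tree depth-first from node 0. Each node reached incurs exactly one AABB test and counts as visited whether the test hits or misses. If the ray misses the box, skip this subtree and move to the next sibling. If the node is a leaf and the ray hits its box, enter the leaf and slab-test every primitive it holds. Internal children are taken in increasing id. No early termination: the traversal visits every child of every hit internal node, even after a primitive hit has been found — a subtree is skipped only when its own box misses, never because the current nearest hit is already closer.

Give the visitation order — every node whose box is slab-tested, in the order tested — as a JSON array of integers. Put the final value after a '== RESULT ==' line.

Traverse from the root:
N0 x:[47/2,87/2] y:[91/3,116/3] z:[56/3,94/3] -> hit [91/3,94/3], descend [2, 3]
  N2 x:[47/2,31] y:[31,116/3] z:[73/3,94/3] -> hit [31,31], descend [4, 5]
    N4 x:[47/2,51/2] y:[112/3,116/3] z:[73/3,94/3] -> miss, prune
    N5 x:[61/2,31] y:[31,32] z:[89/3,94/3] -> hit [31,31] leaf, test {P2@t=31}
  N3 x:[69/2,87/2] y:[91/3,113/3] z:[56/3,85/3] -> miss, prune

Summary -> nodes [0, 2, 4, 5, 3]; box-tests=5; leaf-entries=1; first=P2

== RESULT ==
[0, 2, 4, 5, 3]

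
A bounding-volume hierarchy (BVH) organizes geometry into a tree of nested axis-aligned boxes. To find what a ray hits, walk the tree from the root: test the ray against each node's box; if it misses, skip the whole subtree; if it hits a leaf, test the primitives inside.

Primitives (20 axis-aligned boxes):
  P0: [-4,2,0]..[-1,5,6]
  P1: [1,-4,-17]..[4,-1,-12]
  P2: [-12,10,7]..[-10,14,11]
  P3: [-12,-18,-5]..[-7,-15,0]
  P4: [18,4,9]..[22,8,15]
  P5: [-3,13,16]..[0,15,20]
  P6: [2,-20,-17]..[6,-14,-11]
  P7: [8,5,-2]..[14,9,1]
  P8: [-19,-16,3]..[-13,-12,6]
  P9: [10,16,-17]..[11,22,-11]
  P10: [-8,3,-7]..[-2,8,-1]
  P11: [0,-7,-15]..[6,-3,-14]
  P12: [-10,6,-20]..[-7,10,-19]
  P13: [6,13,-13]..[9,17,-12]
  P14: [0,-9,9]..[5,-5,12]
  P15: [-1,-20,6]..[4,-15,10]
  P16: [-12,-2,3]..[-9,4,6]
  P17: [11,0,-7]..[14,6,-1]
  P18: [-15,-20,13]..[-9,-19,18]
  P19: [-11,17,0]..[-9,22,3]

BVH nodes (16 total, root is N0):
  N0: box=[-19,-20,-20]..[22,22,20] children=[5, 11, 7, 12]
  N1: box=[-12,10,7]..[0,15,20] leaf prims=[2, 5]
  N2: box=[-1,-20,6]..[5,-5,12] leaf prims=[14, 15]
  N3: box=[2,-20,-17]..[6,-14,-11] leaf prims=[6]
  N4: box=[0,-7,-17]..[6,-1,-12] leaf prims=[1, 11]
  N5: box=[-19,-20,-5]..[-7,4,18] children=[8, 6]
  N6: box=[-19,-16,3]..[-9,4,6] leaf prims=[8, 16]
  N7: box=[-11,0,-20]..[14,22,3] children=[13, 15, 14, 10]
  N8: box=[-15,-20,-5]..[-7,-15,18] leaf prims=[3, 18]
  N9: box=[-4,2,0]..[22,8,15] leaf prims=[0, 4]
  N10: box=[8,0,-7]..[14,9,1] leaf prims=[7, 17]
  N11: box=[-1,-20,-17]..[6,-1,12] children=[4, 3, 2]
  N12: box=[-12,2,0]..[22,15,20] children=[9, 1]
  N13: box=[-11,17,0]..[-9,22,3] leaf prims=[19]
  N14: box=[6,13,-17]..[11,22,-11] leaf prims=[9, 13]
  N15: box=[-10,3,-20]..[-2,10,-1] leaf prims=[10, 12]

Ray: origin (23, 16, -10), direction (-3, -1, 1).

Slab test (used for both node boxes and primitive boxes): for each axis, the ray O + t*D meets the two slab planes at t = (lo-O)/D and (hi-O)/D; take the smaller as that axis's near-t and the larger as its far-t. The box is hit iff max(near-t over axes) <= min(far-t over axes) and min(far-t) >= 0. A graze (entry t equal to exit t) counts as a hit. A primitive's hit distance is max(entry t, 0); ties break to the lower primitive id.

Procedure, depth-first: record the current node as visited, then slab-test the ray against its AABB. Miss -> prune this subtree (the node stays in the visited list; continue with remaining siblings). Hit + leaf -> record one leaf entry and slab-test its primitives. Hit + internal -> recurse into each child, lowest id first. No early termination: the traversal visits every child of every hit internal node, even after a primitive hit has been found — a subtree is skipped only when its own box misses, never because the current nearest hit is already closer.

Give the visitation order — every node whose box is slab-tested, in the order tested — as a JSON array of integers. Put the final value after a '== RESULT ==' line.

Trace the traversal:
N0 x:[1/3,14] y:[-6,36] z:[-10,30] -> hit [1/3,14], descend [5, 7, 11, 12]
  N5 x:[10,14] y:[12,36] z:[5,28] -> hit [12,14], descend [6, 8]
    N6 x:[32/3,14] y:[12,32] z:[13,16] -> hit [13,14] leaf, test {P8(miss), P16(miss)}
    N8 x:[10,38/3] y:[31,36] z:[5,28] -> miss, prune
  N7 x:[3,34/3] y:[-6,16] z:[-10,13] -> hit [3,34/3], descend [10, 13, 14, 15]
    N10 x:[3,5] y:[7,16] z:[3,11] -> miss, prune
    N13 x:[32/3,34/3] y:[-6,-1] z:[10,13] -> miss, prune
    N14 x:[4,17/3] y:[-6,3] z:[-7,-1] -> miss, prune
    N15 x:[25/3,11] y:[6,13] z:[-10,9] -> hit [25/3,9] leaf, test {P10@t=25/3, P12(miss)}
  N11 x:[17/3,8] y:[17,36] z:[-7,22] -> miss, prune
  N12 x:[1/3,35/3] y:[1,14] z:[10,30] -> hit [10,35/3], descend [1, 9]
    N1 x:[23/3,35/3] y:[1,6] z:[17,30] -> miss, prune
    N9 x:[1/3,9] y:[8,14] z:[10,25] -> miss, prune

13 AABB tests over nodes [0, 5, 6, 8, 7, 10, 13, 14, 15, 11, 12, 1, 9]; 2 leaves entered; closest P10.

== RESULT ==
[0, 5, 6, 8, 7, 10, 13, 14, 15, 11, 12, 1, 9]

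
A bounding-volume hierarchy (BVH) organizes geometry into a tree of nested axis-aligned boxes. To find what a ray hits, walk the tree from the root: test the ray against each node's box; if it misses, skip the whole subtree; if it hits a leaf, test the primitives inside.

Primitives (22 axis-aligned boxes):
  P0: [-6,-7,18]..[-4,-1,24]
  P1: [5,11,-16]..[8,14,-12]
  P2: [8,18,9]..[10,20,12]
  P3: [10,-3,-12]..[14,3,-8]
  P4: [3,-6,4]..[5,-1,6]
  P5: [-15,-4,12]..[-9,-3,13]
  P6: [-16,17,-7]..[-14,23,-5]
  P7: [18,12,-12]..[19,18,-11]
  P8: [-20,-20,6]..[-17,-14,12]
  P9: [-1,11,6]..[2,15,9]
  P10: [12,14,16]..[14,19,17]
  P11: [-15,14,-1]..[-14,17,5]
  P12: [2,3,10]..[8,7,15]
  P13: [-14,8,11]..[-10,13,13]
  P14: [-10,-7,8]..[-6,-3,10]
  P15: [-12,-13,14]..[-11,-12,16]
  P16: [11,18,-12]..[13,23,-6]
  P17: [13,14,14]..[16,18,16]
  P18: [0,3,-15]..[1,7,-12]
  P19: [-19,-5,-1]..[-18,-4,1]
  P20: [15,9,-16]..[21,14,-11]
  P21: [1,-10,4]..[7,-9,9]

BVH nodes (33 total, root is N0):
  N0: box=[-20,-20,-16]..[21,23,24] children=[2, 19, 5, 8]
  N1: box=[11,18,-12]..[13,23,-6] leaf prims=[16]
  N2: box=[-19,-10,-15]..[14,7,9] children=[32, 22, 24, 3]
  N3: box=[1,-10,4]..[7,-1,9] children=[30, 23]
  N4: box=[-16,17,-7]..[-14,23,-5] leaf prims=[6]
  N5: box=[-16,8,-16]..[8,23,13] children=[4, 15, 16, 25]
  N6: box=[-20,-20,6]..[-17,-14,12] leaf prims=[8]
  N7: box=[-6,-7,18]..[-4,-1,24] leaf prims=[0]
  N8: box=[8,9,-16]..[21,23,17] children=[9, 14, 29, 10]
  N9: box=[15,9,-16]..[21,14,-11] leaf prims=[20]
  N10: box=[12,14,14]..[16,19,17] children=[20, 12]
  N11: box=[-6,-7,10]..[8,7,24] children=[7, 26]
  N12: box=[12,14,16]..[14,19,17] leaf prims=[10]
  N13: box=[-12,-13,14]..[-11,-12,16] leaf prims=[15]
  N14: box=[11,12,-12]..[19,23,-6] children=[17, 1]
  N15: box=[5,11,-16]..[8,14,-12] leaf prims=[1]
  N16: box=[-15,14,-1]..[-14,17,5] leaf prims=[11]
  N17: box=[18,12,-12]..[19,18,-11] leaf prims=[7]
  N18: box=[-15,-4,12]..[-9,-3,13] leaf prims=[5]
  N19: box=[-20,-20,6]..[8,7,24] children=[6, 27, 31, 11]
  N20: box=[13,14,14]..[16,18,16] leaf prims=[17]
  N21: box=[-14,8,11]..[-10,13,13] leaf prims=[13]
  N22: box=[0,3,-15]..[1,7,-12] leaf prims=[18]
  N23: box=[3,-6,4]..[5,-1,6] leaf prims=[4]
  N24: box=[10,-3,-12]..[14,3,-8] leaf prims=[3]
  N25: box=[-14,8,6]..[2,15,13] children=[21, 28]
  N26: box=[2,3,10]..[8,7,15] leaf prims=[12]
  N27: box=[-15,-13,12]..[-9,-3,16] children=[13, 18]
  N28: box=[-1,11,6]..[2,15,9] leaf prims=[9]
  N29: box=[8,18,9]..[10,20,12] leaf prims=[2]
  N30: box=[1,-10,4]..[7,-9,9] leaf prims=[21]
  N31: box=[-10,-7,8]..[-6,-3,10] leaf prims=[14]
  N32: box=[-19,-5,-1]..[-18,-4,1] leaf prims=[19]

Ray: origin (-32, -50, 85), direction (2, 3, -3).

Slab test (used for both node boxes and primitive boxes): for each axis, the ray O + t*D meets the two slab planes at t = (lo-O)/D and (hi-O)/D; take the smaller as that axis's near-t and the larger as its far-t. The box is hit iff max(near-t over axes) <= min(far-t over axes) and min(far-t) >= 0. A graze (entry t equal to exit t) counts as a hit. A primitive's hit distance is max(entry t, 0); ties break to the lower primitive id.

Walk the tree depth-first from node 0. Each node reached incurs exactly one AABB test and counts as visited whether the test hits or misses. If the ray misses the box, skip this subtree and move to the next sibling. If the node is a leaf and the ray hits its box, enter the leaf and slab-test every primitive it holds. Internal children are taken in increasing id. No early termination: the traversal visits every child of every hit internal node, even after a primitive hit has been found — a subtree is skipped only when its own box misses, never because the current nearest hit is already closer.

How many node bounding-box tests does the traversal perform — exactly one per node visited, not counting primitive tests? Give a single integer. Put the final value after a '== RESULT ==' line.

Walk:
N0 x:[6,53/2] y:[10,73/3] z:[61/3,101/3] -> hit [61/3,73/3], descend [2, 5, 8, 19]
  N2 x:[13/2,23] y:[40/3,19] z:[76/3,100/3] -> miss, prune
  N5 x:[8,20] y:[58/3,73/3] z:[24,101/3] -> miss, prune
  N8 x:[20,53/2] y:[59/3,73/3] z:[68/3,101/3] -> hit [68/3,73/3], descend [9, 10, 14, 29]
    N9 x:[47/2,53/2] y:[59/3,64/3] z:[32,101/3] -> miss, prune
    N10 x:[22,24] y:[64/3,23] z:[68/3,71/3] -> hit [68/3,23], descend [12, 20]
      N12 x:[22,23] y:[64/3,23] z:[68/3,23] -> hit [68/3,23] leaf, test {P10@t=68/3}
      N20 x:[45/2,24] y:[64/3,68/3] z:[23,71/3] -> miss, prune
    N14 x:[43/2,51/2] y:[62/3,73/3] z:[91/3,97/3] -> miss, prune
    N29 x:[20,21] y:[68/3,70/3] z:[73/3,76/3] -> miss, prune
  N19 x:[6,20] y:[10,19] z:[61/3,79/3] -> miss, prune

Summary -> nodes [0, 2, 5, 8, 9, 10, 12, 20, 14, 29, 19]; box-tests=11; leaf-entries=1; first=P10

== RESULT ==
11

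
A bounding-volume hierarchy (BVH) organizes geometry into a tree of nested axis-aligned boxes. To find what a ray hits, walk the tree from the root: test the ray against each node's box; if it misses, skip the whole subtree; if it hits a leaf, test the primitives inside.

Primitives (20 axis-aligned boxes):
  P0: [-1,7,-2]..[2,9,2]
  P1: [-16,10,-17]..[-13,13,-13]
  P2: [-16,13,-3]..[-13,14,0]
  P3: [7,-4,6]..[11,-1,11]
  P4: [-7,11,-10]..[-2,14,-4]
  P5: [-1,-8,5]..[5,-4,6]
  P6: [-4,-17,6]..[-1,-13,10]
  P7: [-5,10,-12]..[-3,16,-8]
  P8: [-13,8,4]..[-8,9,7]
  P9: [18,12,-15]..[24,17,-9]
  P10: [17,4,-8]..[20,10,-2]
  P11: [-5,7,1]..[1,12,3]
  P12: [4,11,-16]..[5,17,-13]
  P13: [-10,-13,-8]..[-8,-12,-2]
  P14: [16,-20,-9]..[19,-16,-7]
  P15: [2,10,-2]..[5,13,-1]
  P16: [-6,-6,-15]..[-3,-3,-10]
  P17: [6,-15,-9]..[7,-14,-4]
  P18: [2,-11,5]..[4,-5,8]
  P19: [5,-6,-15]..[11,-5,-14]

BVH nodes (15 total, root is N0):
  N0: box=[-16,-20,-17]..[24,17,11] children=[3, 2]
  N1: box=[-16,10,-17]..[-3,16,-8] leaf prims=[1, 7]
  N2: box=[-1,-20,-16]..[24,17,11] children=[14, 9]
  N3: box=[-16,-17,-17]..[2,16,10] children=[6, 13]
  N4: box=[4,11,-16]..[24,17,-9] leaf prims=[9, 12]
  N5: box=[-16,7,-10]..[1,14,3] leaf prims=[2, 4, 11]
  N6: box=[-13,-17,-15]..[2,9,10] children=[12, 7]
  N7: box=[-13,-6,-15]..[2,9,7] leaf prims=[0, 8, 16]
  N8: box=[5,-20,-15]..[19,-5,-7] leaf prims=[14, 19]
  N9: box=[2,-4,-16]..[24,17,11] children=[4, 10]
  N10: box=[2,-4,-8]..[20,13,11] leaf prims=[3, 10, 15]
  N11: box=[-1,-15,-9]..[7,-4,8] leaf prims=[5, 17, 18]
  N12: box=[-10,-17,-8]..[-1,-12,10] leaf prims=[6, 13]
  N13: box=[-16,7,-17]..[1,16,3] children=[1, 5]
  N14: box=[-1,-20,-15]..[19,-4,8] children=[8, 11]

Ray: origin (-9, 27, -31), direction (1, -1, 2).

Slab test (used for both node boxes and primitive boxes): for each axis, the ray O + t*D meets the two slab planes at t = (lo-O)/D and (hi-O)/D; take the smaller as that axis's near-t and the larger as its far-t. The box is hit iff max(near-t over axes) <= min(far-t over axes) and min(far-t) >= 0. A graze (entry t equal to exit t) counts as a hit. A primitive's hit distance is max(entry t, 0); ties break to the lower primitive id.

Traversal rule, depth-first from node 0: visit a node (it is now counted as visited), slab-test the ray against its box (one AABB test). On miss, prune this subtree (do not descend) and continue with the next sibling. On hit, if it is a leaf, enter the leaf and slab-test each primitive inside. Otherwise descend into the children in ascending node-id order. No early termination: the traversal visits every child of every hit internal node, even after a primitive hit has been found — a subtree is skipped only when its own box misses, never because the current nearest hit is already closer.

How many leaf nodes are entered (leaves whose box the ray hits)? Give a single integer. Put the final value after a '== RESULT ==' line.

Trace the traversal:
N0 x:[-7,33] y:[10,47] z:[7,21] -> hit [10,21], descend [2, 3]
  N2 x:[8,33] y:[10,47] z:[15/2,21] -> hit [10,21], descend [9, 14]
    N9 x:[11,33] y:[10,31] z:[15/2,21] -> hit [11,21], descend [4, 10]
      N4 x:[13,33] y:[10,16] z:[15/2,11] -> miss, prune
      N10 x:[11,29] y:[14,31] z:[23/2,21] -> hit [14,21] leaf, test {P3(miss), P10(miss), P15(miss)}
    N14 x:[8,28] y:[31,47] z:[8,39/2] -> miss, prune
  N3 x:[-7,11] y:[11,44] z:[7,41/2] -> hit [11,11], descend [6, 13]
    N6 x:[-4,11] y:[18,44] z:[8,41/2] -> miss, prune
    N13 x:[-7,10] y:[11,20] z:[7,17] -> miss, prune

order=[0, 2, 9, 4, 10, 14, 3, 6, 13]  |boxes|=9  |leaves|=1  hit=miss

== RESULT ==
1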